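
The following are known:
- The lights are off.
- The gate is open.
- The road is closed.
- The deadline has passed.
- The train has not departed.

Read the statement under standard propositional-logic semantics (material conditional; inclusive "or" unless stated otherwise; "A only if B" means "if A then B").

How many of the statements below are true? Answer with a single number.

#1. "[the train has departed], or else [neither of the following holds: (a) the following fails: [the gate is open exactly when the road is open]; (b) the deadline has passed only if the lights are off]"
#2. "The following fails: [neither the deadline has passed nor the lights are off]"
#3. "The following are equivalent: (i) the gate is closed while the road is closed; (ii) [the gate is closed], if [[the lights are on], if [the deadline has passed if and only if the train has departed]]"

Let U = "the train has departed" (False), Q = "the gate is open" (True), R = "the road is closed" (True), S = "the deadline has passed" (True), P = "the lights are on" (False).

#1: This is U or (not (Q iff not R) nor (S -> not P)).

not R = not True = False
Q iff not R = True iff False = False
not (Q iff not R) = not False = True
not P = not False = True
S -> not P = True -> True = True
not (Q iff not R) nor (S -> not P) = True nor True = False
U or (not (Q iff not R) nor (S -> not P)) = False or False = False
Thus #1 is false.

#2: Parsed as not (S nor not P)

not P = not False = True
S nor not P = True nor True = False
not (S nor not P) = not False = True
So #2 is true.

#3: In symbols: (not Q and R) iff (((S iff U) -> P) -> not Q)

not Q = not True = False
not Q and R = False and True = False
S iff U = True iff False = False
(S iff U) -> P = False -> False = True
not Q = not True = False
((S iff U) -> P) -> not Q = True -> False = False
(not Q and R) iff (((S iff U) -> P) -> not Q) = False iff False = True
So #3 is true.

2 of the 3 statements are true (#2, #3).

2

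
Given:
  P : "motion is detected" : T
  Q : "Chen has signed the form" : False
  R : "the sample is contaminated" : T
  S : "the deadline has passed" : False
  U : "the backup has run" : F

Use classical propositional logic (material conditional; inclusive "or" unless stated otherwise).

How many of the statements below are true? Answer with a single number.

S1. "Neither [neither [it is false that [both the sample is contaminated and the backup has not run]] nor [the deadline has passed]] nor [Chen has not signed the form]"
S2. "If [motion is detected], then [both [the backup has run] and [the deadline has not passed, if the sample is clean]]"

0

S1: In symbols: (¬(R ∧ ¬U) ↓ S) ↓ ¬Q

¬U = ¬F = T
R ∧ ¬U = T ∧ T = T
¬(R ∧ ¬U) = ¬T = F
¬(R ∧ ¬U) ↓ S = F ↓ F = T
¬Q = ¬F = T
(¬(R ∧ ¬U) ↓ S) ↓ ¬Q = T ↓ T = F
So S1 is false.

S2: In symbols: P → (U ∧ (¬R → ¬S))

¬R = ¬T = F
¬S = ¬F = T
¬R → ¬S = F → T = T
U ∧ (¬R → ¬S) = F ∧ T = F
P → (U ∧ (¬R → ¬S)) = T → F = F
Thus S2 is false.

True statements: 0 (none).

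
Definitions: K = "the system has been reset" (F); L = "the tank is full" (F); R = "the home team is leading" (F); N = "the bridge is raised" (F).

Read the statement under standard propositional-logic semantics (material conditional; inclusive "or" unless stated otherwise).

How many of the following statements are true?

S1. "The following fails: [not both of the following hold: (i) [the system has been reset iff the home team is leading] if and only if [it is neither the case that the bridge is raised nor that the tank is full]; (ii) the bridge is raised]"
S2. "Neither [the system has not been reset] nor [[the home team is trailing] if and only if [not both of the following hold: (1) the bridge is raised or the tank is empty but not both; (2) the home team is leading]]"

S1: Parsed as ~(((K <-> R) <-> (N nor L)) nand N)

K <-> R = F <-> F = T
N nor L = F nor F = T
(K <-> R) <-> (N nor L) = T <-> T = T
((K <-> R) <-> (N nor L)) nand N = T nand F = T
~(((K <-> R) <-> (N nor L)) nand N) = ~T = F
So S1 is false.

S2: In symbols: ~K nor (~R <-> ((N xor ~L) nand R))

~K = ~F = T
~R = ~F = T
~L = ~F = T
N xor ~L = F xor T = T
(N xor ~L) nand R = T nand F = T
~R <-> ((N xor ~L) nand R) = T <-> T = T
~K nor (~R <-> ((N xor ~L) nand R)) = T nor T = F
Thus S2 is false.

Count: 0.

0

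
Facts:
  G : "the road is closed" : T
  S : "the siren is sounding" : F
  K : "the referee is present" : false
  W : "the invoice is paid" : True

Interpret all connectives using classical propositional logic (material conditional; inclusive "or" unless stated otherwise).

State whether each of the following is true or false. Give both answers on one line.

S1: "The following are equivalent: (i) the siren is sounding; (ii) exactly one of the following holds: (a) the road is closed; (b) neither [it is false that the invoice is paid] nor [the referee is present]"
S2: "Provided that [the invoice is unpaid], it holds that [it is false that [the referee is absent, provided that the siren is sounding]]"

S1: Formalization: S <-> (G xor (~W nor K))

~W = ~T = F
~W nor K = F nor F = T
G xor (~W nor K) = T xor T = F
S <-> (G xor (~W nor K)) = F <-> F = T
Thus S1 is true.

S2: Parsed as ~W -> ~(S -> ~K)

~W = ~T = F
~K = ~F = T
S -> ~K = F -> T = T
~(S -> ~K) = ~T = F
~W -> ~(S -> ~K) = F -> F = T
Thus S2 is true.

S1 T, S2 T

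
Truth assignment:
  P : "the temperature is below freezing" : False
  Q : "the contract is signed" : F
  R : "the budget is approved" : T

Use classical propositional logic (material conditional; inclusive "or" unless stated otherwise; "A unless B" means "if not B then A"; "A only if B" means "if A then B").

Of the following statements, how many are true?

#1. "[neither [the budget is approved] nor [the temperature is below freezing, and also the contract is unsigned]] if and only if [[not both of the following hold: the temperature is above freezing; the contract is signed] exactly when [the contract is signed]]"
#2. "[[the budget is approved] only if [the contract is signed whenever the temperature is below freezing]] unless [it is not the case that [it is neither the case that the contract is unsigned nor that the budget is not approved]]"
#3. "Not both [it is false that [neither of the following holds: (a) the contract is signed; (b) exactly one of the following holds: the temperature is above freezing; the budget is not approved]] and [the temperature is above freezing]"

2

#1: This is (R nor (P and not Q)) iff ((not P nand Q) iff Q).

not Q = not False = True
P and not Q = False and True = False
R nor (P and not Q) = True nor False = False
not P = not False = True
not P nand Q = True nand False = True
(not P nand Q) iff Q = True iff False = False
(R nor (P and not Q)) iff ((not P nand Q) iff Q) = False iff False = True
Hence #1 is true.

#2: Parsed as (R -> (P -> Q)) or not (not Q nor not R)

P -> Q = False -> False = True
R -> (P -> Q) = True -> True = True
not Q = not False = True
not R = not True = False
not Q nor not R = True nor False = False
not (not Q nor not R) = not False = True
(R -> (P -> Q)) or not (not Q nor not R) = True or True = True
Thus #2 is true.

#3: Parsed as not (Q nor (not P xor not R)) nand not P

not P = not False = True
not R = not True = False
not P xor not R = True xor False = True
Q nor (not P xor not R) = False nor True = False
not (Q nor (not P xor not R)) = not False = True
not P = not False = True
not (Q nor (not P xor not R)) nand not P = True nand True = False
Thus #3 is false.

Count: 2.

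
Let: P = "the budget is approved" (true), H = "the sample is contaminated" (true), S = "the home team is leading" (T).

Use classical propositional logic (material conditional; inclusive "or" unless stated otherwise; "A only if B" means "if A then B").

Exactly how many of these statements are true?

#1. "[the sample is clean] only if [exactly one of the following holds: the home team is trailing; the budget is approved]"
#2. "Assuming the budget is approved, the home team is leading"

2

#1: In symbols: ~H -> (~S xor P)

~H = ~T = F
~S = ~T = F
~S xor P = F xor T = T
~H -> (~S xor P) = F -> T = T
So #1 is true.

#2: Parsed as P -> S

P -> S = T -> T = T
Hence #2 is true.

Count: 2.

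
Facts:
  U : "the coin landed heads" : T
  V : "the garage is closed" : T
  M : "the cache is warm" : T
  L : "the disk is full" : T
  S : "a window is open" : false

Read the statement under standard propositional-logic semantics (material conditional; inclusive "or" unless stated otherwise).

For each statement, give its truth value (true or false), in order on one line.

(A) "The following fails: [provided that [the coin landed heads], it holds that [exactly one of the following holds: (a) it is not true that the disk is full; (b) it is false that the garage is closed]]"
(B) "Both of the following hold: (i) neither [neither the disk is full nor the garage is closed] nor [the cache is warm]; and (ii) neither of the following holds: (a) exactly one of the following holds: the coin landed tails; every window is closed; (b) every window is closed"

(A): Parsed as ~(U -> (~L xor ~V))

~L = ~T = F
~V = ~T = F
~L xor ~V = F xor F = F
U -> (~L xor ~V) = T -> F = F
~(U -> (~L xor ~V)) = ~F = T
Hence (A) is true.

(B): Parsed as ((L nor V) nor M) & ((~U xor ~S) nor ~S)

L nor V = T nor T = F
(L nor V) nor M = F nor T = F
~U = ~T = F
~S = ~F = T
~U xor ~S = F xor T = T
~S = ~F = T
(~U xor ~S) nor ~S = T nor T = F
((L nor V) nor M) & ((~U xor ~S) nor ~S) = F & F = F
So (B) is false.

(A) true / (B) false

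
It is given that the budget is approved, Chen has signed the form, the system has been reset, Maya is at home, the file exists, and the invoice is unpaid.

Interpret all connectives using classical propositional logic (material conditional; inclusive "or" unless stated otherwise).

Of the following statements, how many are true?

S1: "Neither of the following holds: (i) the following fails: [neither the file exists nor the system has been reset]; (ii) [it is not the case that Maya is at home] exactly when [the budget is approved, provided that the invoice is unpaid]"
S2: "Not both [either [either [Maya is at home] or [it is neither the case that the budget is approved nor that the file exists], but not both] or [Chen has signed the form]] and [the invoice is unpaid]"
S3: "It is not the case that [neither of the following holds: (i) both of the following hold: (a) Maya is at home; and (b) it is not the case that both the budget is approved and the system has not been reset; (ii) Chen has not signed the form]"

Let N = "the file exists" (True), S = "the system has been reset" (True), P = "Maya is at home" (True), H = "the invoice is paid" (False), G = "the budget is approved" (True), Q = "Chen has signed the form" (True).

S1: Parsed as not (N nor S) nor (not P iff (not H -> G))

N nor S = True nor True = False
not (N nor S) = not False = True
not P = not True = False
not H = not False = True
not H -> G = True -> True = True
not P iff (not H -> G) = False iff True = False
not (N nor S) nor (not P iff (not H -> G)) = True nor False = False
So S1 is false.

S2: In symbols: ((P xor (G nor N)) or Q) nand not H

G nor N = True nor True = False
P xor (G nor N) = True xor False = True
(P xor (G nor N)) or Q = True or True = True
not H = not False = True
((P xor (G nor N)) or Q) nand not H = True nand True = False
Hence S2 is false.

S3: This is not ((P and (G nand not S)) nor not Q).

not S = not True = False
G nand not S = True nand False = True
P and (G nand not S) = True and True = True
not Q = not True = False
(P and (G nand not S)) nor not Q = True nor False = False
not ((P and (G nand not S)) nor not Q) = not False = True
Thus S3 is true.

True statements: 1.

1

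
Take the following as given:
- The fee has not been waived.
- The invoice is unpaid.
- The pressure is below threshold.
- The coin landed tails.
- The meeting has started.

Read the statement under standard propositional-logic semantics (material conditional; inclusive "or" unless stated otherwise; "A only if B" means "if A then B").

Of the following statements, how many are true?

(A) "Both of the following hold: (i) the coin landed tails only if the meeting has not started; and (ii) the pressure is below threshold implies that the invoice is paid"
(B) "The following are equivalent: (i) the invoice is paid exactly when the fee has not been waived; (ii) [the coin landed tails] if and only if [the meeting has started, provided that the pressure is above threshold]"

Let S = "the coin landed heads" (False), U = "the meeting has started" (True), R = "the pressure is above threshold" (False), Q = "the invoice is paid" (False), P = "the fee has been waived" (False).

(A): In symbols: (not S -> not U) and (not R -> Q)

not S = not False = True
not U = not True = False
not S -> not U = True -> False = False
not R = not False = True
not R -> Q = True -> False = False
(not S -> not U) and (not R -> Q) = False and False = False
Thus (A) is false.

(B): Formalization: (Q iff not P) iff (not S iff (R -> U))

not P = not False = True
Q iff not P = False iff True = False
not S = not False = True
R -> U = False -> True = True
not S iff (R -> U) = True iff True = True
(Q iff not P) iff (not S iff (R -> U)) = False iff True = False
Hence (B) is false.

True statements: 0 (none).

0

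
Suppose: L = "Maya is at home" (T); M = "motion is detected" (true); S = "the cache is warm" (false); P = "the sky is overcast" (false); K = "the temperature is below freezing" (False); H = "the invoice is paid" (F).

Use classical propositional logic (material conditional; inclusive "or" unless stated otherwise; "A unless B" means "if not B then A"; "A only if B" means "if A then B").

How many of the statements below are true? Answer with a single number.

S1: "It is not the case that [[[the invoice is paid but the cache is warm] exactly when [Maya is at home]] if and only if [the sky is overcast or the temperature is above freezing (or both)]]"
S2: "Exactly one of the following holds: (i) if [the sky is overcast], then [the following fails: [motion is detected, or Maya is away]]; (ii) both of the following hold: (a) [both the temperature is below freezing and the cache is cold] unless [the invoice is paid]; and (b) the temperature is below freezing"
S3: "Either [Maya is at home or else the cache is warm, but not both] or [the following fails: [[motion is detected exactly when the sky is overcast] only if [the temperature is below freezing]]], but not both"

3

S1: Parsed as ¬(((H ∧ S) ↔ L) ↔ (P ∨ ¬K))

H ∧ S = F ∧ F = F
(H ∧ S) ↔ L = F ↔ T = F
¬K = ¬F = T
P ∨ ¬K = F ∨ T = T
((H ∧ S) ↔ L) ↔ (P ∨ ¬K) = F ↔ T = F
¬(((H ∧ S) ↔ L) ↔ (P ∨ ¬K)) = ¬F = T
Hence S1 is true.

S2: In symbols: (P → ¬(M ∨ ¬L)) ⊕ (((K ∧ ¬S) ∨ H) ∧ K)

¬L = ¬T = F
M ∨ ¬L = T ∨ F = T
¬(M ∨ ¬L) = ¬T = F
P → ¬(M ∨ ¬L) = F → F = T
¬S = ¬F = T
K ∧ ¬S = F ∧ T = F
(K ∧ ¬S) ∨ H = F ∨ F = F
((K ∧ ¬S) ∨ H) ∧ K = F ∧ F = F
(P → ¬(M ∨ ¬L)) ⊕ (((K ∧ ¬S) ∨ H) ∧ K) = T ⊕ F = T
Hence S2 is true.

S3: In symbols: (L ⊕ S) ⊕ ¬((M ↔ P) → K)

L ⊕ S = T ⊕ F = T
M ↔ P = T ↔ F = F
(M ↔ P) → K = F → F = T
¬((M ↔ P) → K) = ¬T = F
(L ⊕ S) ⊕ ¬((M ↔ P) → K) = T ⊕ F = T
So S3 is true.

3 of the 3 statements are true.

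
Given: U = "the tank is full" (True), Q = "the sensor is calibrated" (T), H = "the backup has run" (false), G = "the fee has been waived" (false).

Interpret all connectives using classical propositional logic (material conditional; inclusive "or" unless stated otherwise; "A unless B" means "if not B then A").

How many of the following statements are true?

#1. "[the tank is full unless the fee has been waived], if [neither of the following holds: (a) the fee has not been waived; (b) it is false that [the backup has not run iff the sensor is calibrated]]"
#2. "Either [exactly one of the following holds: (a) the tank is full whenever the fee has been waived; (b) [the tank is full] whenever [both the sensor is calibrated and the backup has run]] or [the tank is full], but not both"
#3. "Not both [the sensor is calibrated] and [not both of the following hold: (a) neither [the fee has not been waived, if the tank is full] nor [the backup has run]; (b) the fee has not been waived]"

2

#1: Formalization: (~G nor ~(~H <-> Q)) -> (U | G)

~G = ~F = T
~H = ~F = T
~H <-> Q = T <-> T = T
~(~H <-> Q) = ~T = F
~G nor ~(~H <-> Q) = T nor F = F
U | G = T | F = T
(~G nor ~(~H <-> Q)) -> (U | G) = F -> T = T
Hence #1 is true.

#2: In symbols: ((G -> U) xor ((Q & H) -> U)) xor U

G -> U = F -> T = T
Q & H = T & F = F
(Q & H) -> U = F -> T = T
(G -> U) xor ((Q & H) -> U) = T xor T = F
((G -> U) xor ((Q & H) -> U)) xor U = F xor T = T
So #2 is true.

#3: Formalization: Q nand (((U -> ~G) nor H) nand ~G)

~G = ~F = T
U -> ~G = T -> T = T
(U -> ~G) nor H = T nor F = F
~G = ~F = T
((U -> ~G) nor H) nand ~G = F nand T = T
Q nand (((U -> ~G) nor H) nand ~G) = T nand T = F
Hence #3 is false.

True statements: 2.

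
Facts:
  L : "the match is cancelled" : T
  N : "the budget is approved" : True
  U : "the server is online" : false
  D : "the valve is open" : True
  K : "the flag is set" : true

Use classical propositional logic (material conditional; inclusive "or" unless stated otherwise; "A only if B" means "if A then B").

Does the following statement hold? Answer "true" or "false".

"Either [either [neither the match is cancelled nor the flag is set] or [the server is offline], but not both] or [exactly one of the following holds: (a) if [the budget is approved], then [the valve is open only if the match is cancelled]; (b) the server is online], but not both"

This is ((L nor K) xor ~U) xor ((N -> (D -> L)) xor U).

L nor K = T nor T = F
~U = ~F = T
(L nor K) xor ~U = F xor T = T
D -> L = T -> T = T
N -> (D -> L) = T -> T = T
(N -> (D -> L)) xor U = T xor F = T
((L nor K) xor ~U) xor ((N -> (D -> L)) xor U) = T xor T = F

False.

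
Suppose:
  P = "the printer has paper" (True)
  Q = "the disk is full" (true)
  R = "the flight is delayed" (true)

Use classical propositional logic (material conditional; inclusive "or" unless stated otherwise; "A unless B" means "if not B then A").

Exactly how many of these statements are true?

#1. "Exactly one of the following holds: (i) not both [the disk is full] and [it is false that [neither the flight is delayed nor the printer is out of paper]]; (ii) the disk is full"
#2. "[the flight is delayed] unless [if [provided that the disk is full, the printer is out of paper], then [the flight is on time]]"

2

#1: This is (Q ↑ ¬(R ↓ ¬P)) ⊕ Q.

¬P = ¬T = F
R ↓ ¬P = T ↓ F = F
¬(R ↓ ¬P) = ¬F = T
Q ↑ ¬(R ↓ ¬P) = T ↑ T = F
(Q ↑ ¬(R ↓ ¬P)) ⊕ Q = F ⊕ T = T
Thus #1 is true.

#2: Formalization: R ∨ ((Q → ¬P) → ¬R)

¬P = ¬T = F
Q → ¬P = T → F = F
¬R = ¬T = F
(Q → ¬P) → ¬R = F → F = T
R ∨ ((Q → ¬P) → ¬R) = T ∨ T = T
Thus #2 is true.

Count: 2.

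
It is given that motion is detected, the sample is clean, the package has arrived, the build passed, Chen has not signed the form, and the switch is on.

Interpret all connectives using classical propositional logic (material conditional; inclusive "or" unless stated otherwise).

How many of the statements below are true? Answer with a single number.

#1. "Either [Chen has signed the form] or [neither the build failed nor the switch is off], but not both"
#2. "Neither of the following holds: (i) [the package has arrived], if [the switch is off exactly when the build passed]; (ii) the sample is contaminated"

1

Let U = "Chen has signed the form" (False), S = "the build passed" (True), V = "the switch is on" (True), R = "the package has arrived" (True), Q = "the sample is contaminated" (False).

#1: This is U xor (not S nor not V).

not S = not True = False
not V = not True = False
not S nor not V = False nor False = True
U xor (not S nor not V) = False xor True = True
So #1 is true.

#2: Parsed as ((not V iff S) -> R) nor Q

not V = not True = False
not V iff S = False iff True = False
(not V iff S) -> R = False -> True = True
((not V iff S) -> R) nor Q = True nor False = False
Hence #2 is false.

Count: 1.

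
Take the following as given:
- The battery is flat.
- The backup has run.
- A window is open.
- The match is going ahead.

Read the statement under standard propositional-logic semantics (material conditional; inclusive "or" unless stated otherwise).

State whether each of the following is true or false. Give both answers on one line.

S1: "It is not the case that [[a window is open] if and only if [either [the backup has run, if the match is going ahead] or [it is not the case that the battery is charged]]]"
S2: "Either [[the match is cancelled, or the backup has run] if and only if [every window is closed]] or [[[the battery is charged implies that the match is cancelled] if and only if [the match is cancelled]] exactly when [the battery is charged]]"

S1 False, S2 True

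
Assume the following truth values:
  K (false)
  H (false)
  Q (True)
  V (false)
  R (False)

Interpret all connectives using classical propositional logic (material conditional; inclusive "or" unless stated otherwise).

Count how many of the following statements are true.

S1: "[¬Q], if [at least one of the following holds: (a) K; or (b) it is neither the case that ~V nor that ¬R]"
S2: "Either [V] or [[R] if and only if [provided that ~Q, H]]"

1

S1: Parsed as (K ∨ (¬V ↓ ¬R)) → ¬Q

¬V = ¬F = T
¬R = ¬F = T
¬V ↓ ¬R = T ↓ T = F
K ∨ (¬V ↓ ¬R) = F ∨ F = F
¬Q = ¬T = F
(K ∨ (¬V ↓ ¬R)) → ¬Q = F → F = T
So S1 is true.

S2: Parsed as V ∨ (R ↔ (¬Q → H))

¬Q = ¬T = F
¬Q → H = F → F = T
R ↔ (¬Q → H) = F ↔ T = F
V ∨ (R ↔ (¬Q → H)) = F ∨ F = F
Thus S2 is false.

True statements: 1 (S1).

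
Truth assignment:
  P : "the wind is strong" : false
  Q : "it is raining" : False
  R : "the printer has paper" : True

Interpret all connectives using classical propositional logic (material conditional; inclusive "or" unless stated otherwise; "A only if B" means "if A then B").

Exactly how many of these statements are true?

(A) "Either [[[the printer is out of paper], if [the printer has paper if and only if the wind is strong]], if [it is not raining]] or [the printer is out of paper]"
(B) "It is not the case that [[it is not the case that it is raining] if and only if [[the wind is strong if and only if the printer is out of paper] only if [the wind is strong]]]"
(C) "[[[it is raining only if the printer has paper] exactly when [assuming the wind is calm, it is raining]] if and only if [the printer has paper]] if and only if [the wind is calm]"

2

(A): This is (¬Q → ((R ↔ P) → ¬R)) ∨ ¬R.

¬Q = ¬F = T
R ↔ P = T ↔ F = F
¬R = ¬T = F
(R ↔ P) → ¬R = F → F = T
¬Q → ((R ↔ P) → ¬R) = T → T = T
¬R = ¬T = F
(¬Q → ((R ↔ P) → ¬R)) ∨ ¬R = T ∨ F = T
Hence (A) is true.

(B): Parsed as ¬(¬Q ↔ ((P ↔ ¬R) → P))

¬Q = ¬F = T
¬R = ¬T = F
P ↔ ¬R = F ↔ F = T
(P ↔ ¬R) → P = T → F = F
¬Q ↔ ((P ↔ ¬R) → P) = T ↔ F = F
¬(¬Q ↔ ((P ↔ ¬R) → P)) = ¬F = T
So (B) is true.

(C): This is (((Q → R) ↔ (¬P → Q)) ↔ R) ↔ ¬P.

Q → R = F → T = T
¬P = ¬F = T
¬P → Q = T → F = F
(Q → R) ↔ (¬P → Q) = T ↔ F = F
((Q → R) ↔ (¬P → Q)) ↔ R = F ↔ T = F
¬P = ¬F = T
(((Q → R) ↔ (¬P → Q)) ↔ R) ↔ ¬P = F ↔ T = F
Thus (C) is false.

Count: 2.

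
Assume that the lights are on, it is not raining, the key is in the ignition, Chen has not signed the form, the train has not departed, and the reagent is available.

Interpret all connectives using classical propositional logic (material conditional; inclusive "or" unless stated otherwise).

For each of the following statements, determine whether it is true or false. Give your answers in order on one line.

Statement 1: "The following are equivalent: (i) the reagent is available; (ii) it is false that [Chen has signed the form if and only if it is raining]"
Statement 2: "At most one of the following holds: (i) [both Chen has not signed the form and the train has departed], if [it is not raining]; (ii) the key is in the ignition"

Let H = "the reagent is available" (T), U = "Chen has signed the form" (F), D = "it is raining" (F), V = "the train has departed" (F), Q = "the key is in the ignition" (T).

Statement 1: Parsed as H ↔ ¬(U ↔ D)

U ↔ D = F ↔ F = T
¬(U ↔ D) = ¬T = F
H ↔ ¬(U ↔ D) = T ↔ F = F
Hence Statement 1 is false.

Statement 2: Parsed as (¬D → (¬U ∧ V)) ↑ Q

¬D = ¬F = T
¬U = ¬F = T
¬U ∧ V = T ∧ F = F
¬D → (¬U ∧ V) = T → F = F
(¬D → (¬U ∧ V)) ↑ Q = F ↑ T = T
Thus Statement 2 is true.

Statement 1 False, Statement 2 True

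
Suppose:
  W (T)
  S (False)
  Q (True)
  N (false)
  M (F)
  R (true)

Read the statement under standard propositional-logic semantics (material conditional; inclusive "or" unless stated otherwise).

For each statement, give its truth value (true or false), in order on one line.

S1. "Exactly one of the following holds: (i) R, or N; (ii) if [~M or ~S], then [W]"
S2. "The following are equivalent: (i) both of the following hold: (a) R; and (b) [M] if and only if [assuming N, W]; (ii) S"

S1 false, S2 true

S1: In symbols: (R or N) xor ((not M or not S) -> W)

R or N = True or False = True
not M = not False = True
not S = not False = True
not M or not S = True or True = True
(not M or not S) -> W = True -> True = True
(R or N) xor ((not M or not S) -> W) = True xor True = False
Thus S1 is false.

S2: Formalization: (R and (M iff (N -> W))) iff S

N -> W = False -> True = True
M iff (N -> W) = False iff True = False
R and (M iff (N -> W)) = True and False = False
(R and (M iff (N -> W))) iff S = False iff False = True
Thus S2 is true.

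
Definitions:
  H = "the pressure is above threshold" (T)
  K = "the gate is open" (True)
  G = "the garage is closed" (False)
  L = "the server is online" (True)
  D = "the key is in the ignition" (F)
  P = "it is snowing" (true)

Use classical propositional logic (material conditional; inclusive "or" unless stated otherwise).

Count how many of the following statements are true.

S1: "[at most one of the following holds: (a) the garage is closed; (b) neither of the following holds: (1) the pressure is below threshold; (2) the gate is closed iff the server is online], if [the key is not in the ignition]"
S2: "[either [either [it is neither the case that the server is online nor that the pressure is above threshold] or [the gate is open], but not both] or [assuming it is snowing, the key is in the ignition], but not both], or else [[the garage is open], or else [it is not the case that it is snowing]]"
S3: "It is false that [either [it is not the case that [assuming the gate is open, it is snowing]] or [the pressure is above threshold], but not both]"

2

S1: This is ~D -> (G nand (~H nor (~K <-> L))).

~D = ~F = T
~H = ~T = F
~K = ~T = F
~K <-> L = F <-> T = F
~H nor (~K <-> L) = F nor F = T
G nand (~H nor (~K <-> L)) = F nand T = T
~D -> (G nand (~H nor (~K <-> L))) = T -> T = T
Hence S1 is true.

S2: This is (((L nor H) xor K) xor (P -> D)) | (~G | ~P).

L nor H = T nor T = F
(L nor H) xor K = F xor T = T
P -> D = T -> F = F
((L nor H) xor K) xor (P -> D) = T xor F = T
~G = ~F = T
~P = ~T = F
~G | ~P = T | F = T
(((L nor H) xor K) xor (P -> D)) | (~G | ~P) = T | T = T
Thus S2 is true.

S3: Parsed as ~(~(K -> P) xor H)

K -> P = T -> T = T
~(K -> P) = ~T = F
~(K -> P) xor H = F xor T = T
~(~(K -> P) xor H) = ~T = F
So S3 is false.

2 of the 3 statements are true.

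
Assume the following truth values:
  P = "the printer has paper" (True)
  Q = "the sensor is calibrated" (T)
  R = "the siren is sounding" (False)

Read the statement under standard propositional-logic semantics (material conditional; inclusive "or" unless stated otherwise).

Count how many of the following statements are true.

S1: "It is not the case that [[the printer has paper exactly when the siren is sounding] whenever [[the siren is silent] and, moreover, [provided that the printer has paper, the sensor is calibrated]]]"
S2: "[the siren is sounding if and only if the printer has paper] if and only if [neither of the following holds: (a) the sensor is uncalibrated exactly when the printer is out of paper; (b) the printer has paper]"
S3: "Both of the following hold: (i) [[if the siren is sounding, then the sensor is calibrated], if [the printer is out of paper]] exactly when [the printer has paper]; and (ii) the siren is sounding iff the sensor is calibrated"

S1: In symbols: ~((~R & (P -> Q)) -> (P <-> R))

~R = ~F = T
P -> Q = T -> T = T
~R & (P -> Q) = T & T = T
P <-> R = T <-> F = F
(~R & (P -> Q)) -> (P <-> R) = T -> F = F
~((~R & (P -> Q)) -> (P <-> R)) = ~F = T
So S1 is true.

S2: Formalization: (R <-> P) <-> ((~Q <-> ~P) nor P)

R <-> P = F <-> T = F
~Q = ~T = F
~P = ~T = F
~Q <-> ~P = F <-> F = T
(~Q <-> ~P) nor P = T nor T = F
(R <-> P) <-> ((~Q <-> ~P) nor P) = F <-> F = T
Thus S2 is true.

S3: This is ((~P -> (R -> Q)) <-> P) & (R <-> Q).

~P = ~T = F
R -> Q = F -> T = T
~P -> (R -> Q) = F -> T = T
(~P -> (R -> Q)) <-> P = T <-> T = T
R <-> Q = F <-> T = F
((~P -> (R -> Q)) <-> P) & (R <-> Q) = T & F = F
Thus S3 is false.

True statements: 2.

2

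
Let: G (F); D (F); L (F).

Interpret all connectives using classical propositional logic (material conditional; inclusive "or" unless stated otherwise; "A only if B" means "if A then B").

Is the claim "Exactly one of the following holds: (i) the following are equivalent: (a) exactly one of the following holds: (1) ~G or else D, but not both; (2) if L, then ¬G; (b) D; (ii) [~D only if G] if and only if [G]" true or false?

false

Values: G=False, D=False, L=False.
Formalization: (((not G xor D) xor (L -> not G)) iff D) xor ((not D -> G) iff G)

not G = not False = True
not G xor D = True xor False = True
not G = not False = True
L -> not G = False -> True = True
(not G xor D) xor (L -> not G) = True xor True = False
((not G xor D) xor (L -> not G)) iff D = False iff False = True
not D = not False = True
not D -> G = True -> False = False
(not D -> G) iff G = False iff False = True
(((not G xor D) xor (L -> not G)) iff D) xor ((not D -> G) iff G) = True xor True = False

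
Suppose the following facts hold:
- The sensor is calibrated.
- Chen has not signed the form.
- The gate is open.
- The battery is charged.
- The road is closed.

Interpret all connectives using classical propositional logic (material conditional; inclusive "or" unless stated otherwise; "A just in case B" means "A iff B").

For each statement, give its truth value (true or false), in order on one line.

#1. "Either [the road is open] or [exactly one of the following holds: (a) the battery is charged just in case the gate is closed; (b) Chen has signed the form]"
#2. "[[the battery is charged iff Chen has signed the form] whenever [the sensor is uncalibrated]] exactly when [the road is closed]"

Let V = "the road is closed" (T), W = "the battery is charged" (T), Q = "the gate is open" (T), R = "Chen has signed the form" (F), K = "the sensor is calibrated" (T).

#1: Parsed as ~V | ((W <-> ~Q) xor R)

~V = ~T = F
~Q = ~T = F
W <-> ~Q = T <-> F = F
(W <-> ~Q) xor R = F xor F = F
~V | ((W <-> ~Q) xor R) = F | F = F
Hence #1 is false.

#2: This is (~K -> (W <-> R)) <-> V.

~K = ~T = F
W <-> R = T <-> F = F
~K -> (W <-> R) = F -> F = T
(~K -> (W <-> R)) <-> V = T <-> T = T
Thus #2 is true.

#1 F / #2 T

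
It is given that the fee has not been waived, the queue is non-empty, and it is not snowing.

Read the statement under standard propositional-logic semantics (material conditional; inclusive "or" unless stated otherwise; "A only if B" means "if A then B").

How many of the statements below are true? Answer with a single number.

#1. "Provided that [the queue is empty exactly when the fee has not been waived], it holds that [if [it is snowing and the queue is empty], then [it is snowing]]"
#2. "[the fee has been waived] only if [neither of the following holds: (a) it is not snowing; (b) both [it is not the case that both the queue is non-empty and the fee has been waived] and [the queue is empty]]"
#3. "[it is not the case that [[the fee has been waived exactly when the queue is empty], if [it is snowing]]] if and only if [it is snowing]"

3

Let Q = "the queue is empty" (F), P = "the fee has been waived" (F), R = "it is snowing" (F).

#1: This is (Q <-> ~P) -> ((R & Q) -> R).

~P = ~F = T
Q <-> ~P = F <-> T = F
R & Q = F & F = F
(R & Q) -> R = F -> F = T
(Q <-> ~P) -> ((R & Q) -> R) = F -> T = T
So #1 is true.

#2: In symbols: P -> (~R nor ((~Q nand P) & Q))

~R = ~F = T
~Q = ~F = T
~Q nand P = T nand F = T
(~Q nand P) & Q = T & F = F
~R nor ((~Q nand P) & Q) = T nor F = F
P -> (~R nor ((~Q nand P) & Q)) = F -> F = T
Hence #2 is true.

#3: Formalization: ~(R -> (P <-> Q)) <-> R

P <-> Q = F <-> F = T
R -> (P <-> Q) = F -> T = T
~(R -> (P <-> Q)) = ~T = F
~(R -> (P <-> Q)) <-> R = F <-> F = T
So #3 is true.

Count: 3.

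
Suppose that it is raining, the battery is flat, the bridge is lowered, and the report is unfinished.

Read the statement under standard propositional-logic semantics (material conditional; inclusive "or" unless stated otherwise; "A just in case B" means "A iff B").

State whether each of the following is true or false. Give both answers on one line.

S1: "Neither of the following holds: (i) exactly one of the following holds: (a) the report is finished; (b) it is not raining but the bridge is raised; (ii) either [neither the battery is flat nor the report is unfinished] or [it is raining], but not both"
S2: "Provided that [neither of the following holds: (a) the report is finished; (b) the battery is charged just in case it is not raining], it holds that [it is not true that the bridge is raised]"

S1 False; S2 True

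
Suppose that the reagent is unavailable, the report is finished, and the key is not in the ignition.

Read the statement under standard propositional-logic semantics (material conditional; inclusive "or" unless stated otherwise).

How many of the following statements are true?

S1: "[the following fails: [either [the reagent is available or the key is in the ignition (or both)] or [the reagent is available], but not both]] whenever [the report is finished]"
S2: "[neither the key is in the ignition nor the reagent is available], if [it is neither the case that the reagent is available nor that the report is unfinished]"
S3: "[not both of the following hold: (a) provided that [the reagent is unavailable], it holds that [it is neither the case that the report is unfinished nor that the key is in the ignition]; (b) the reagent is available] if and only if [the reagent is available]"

Let Q = "the report is finished" (T), P = "the reagent is available" (F), R = "the key is in the ignition" (F).

S1: In symbols: Q -> ~((P | R) xor P)

P | R = F | F = F
(P | R) xor P = F xor F = F
~((P | R) xor P) = ~F = T
Q -> ~((P | R) xor P) = T -> T = T
So S1 is true.

S2: This is (P nor ~Q) -> (R nor P).

~Q = ~T = F
P nor ~Q = F nor F = T
R nor P = F nor F = T
(P nor ~Q) -> (R nor P) = T -> T = T
Thus S2 is true.

S3: Formalization: ((~P -> (~Q nor R)) nand P) <-> P

~P = ~F = T
~Q = ~T = F
~Q nor R = F nor F = T
~P -> (~Q nor R) = T -> T = T
(~P -> (~Q nor R)) nand P = T nand F = T
((~P -> (~Q nor R)) nand P) <-> P = T <-> F = F
Thus S3 is false.

True statements: 2 (S1, S2).

2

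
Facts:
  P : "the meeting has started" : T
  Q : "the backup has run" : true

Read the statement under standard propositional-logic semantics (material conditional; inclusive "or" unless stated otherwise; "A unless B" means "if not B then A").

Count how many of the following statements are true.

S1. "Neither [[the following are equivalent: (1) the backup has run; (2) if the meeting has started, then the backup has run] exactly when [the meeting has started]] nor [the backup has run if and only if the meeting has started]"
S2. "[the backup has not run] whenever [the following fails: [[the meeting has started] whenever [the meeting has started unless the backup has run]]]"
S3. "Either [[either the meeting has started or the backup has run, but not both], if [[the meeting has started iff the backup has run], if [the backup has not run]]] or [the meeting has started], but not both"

2

S1: Formalization: ((Q iff (P -> Q)) iff P) nor (Q iff P)

P -> Q = True -> True = True
Q iff (P -> Q) = True iff True = True
(Q iff (P -> Q)) iff P = True iff True = True
Q iff P = True iff True = True
((Q iff (P -> Q)) iff P) nor (Q iff P) = True nor True = False
So S1 is false.

S2: This is not ((P or Q) -> P) -> not Q.

P or Q = True or True = True
(P or Q) -> P = True -> True = True
not ((P or Q) -> P) = not True = False
not Q = not True = False
not ((P or Q) -> P) -> not Q = False -> False = True
Hence S2 is true.

S3: Formalization: ((not Q -> (P iff Q)) -> (P xor Q)) xor P

not Q = not True = False
P iff Q = True iff True = True
not Q -> (P iff Q) = False -> True = True
P xor Q = True xor True = False
(not Q -> (P iff Q)) -> (P xor Q) = True -> False = False
((not Q -> (P iff Q)) -> (P xor Q)) xor P = False xor True = True
Hence S3 is true.

Count: 2.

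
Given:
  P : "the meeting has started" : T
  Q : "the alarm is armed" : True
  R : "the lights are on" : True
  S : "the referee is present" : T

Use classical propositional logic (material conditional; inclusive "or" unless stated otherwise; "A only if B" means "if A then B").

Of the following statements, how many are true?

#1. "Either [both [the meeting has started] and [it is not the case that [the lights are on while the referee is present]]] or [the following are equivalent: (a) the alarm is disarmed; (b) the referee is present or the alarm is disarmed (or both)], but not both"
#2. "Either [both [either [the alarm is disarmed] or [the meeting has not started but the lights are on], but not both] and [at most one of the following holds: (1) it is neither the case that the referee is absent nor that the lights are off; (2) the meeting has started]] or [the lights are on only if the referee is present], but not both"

#1: In symbols: (P and not (R and S)) xor (not Q iff (S or not Q))

R and S = True and True = True
not (R and S) = not True = False
P and not (R and S) = True and False = False
not Q = not True = False
not Q = not True = False
S or not Q = True or False = True
not Q iff (S or not Q) = False iff True = False
(P and not (R and S)) xor (not Q iff (S or not Q)) = False xor False = False
Thus #1 is false.

#2: Formalization: ((not Q xor (not P and R)) and ((not S nor not R) nand P)) xor (R -> S)

not Q = not True = False
not P = not True = False
not P and R = False and True = False
not Q xor (not P and R) = False xor False = False
not S = not True = False
not R = not True = False
not S nor not R = False nor False = True
(not S nor not R) nand P = True nand True = False
(not Q xor (not P and R)) and ((not S nor not R) nand P) = False and False = False
R -> S = True -> True = True
((not Q xor (not P and R)) and ((not S nor not R) nand P)) xor (R -> S) = False xor True = True
So #2 is true.

True statements: 1.

1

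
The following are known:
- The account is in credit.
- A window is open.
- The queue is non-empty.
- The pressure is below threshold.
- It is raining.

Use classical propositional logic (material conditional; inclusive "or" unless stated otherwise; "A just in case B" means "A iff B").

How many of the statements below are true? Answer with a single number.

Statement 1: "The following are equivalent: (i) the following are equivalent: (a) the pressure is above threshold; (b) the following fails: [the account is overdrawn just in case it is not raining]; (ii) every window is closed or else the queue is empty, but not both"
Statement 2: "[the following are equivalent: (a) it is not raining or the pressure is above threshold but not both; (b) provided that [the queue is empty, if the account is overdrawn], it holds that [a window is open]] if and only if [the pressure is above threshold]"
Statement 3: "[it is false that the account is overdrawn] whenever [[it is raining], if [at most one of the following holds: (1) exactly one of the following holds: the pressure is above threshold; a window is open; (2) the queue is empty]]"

2

Let S = "the pressure is above threshold" (F), P = "the account is overdrawn" (F), U = "it is raining" (T), Q = "a window is open" (T), R = "the queue is empty" (F).

Statement 1: In symbols: (S <-> ~(P <-> ~U)) <-> (~Q xor R)

~U = ~T = F
P <-> ~U = F <-> F = T
~(P <-> ~U) = ~T = F
S <-> ~(P <-> ~U) = F <-> F = T
~Q = ~T = F
~Q xor R = F xor F = F
(S <-> ~(P <-> ~U)) <-> (~Q xor R) = T <-> F = F
Thus Statement 1 is false.

Statement 2: In symbols: ((~U xor S) <-> ((P -> R) -> Q)) <-> S

~U = ~T = F
~U xor S = F xor F = F
P -> R = F -> F = T
(P -> R) -> Q = T -> T = T
(~U xor S) <-> ((P -> R) -> Q) = F <-> T = F
((~U xor S) <-> ((P -> R) -> Q)) <-> S = F <-> F = T
Thus Statement 2 is true.

Statement 3: In symbols: (((S xor Q) nand R) -> U) -> ~P

S xor Q = F xor T = T
(S xor Q) nand R = T nand F = T
((S xor Q) nand R) -> U = T -> T = T
~P = ~F = T
(((S xor Q) nand R) -> U) -> ~P = T -> T = T
Hence Statement 3 is true.

2 of the 3 statements are true.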